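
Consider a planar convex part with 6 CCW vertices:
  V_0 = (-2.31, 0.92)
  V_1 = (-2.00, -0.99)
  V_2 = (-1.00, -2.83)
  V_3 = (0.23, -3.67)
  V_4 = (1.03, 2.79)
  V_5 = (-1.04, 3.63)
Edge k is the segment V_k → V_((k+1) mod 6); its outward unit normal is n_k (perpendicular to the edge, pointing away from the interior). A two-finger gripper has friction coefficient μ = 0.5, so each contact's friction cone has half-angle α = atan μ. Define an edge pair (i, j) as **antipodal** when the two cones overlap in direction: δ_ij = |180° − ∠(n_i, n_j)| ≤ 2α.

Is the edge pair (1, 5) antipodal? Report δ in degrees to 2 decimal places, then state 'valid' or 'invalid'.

δ = 126.37°, invalid

α = atan 0.5 = 26.57°;  2α = 53.13°
edge 1: e_1 = (+1.00, -1.84);  n_1 = (-0.8786, -0.4775)
edge 5: e_5 = (-1.27, -2.71);  n_5 = (-0.9055, +0.4243)
∠(n_1, n_5) = 53.63°
δ = |180° − 53.63°| = 126.37°
126.37° > 2α = 53.13°  →  invalid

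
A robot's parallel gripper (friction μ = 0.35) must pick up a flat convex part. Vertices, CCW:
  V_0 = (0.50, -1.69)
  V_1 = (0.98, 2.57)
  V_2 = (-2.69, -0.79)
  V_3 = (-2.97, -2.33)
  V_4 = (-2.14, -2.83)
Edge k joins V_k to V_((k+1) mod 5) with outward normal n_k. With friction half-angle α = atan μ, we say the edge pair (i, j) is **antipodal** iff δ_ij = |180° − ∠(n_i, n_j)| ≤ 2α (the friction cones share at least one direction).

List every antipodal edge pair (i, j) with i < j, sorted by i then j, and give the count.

count = 2; pairs: (0,2), (1,4)

α = atan 0.35 = 19.29°;  2α = 38.58°
n_0 = (+0.9937, -0.1120)
n_1 = (-0.6753, +0.7376)
n_2 = (-0.9839, +0.1789)
n_3 = (-0.5160, -0.8566)
n_4 = (+0.3964, -0.9181)
  (0,1): δ = 41.10°  ·
  (0,2): δ = 3.88°  ✓
  (0,3): δ = 65.36°  ·
  (0,4): δ = 119.78°  ·
  (1,2): δ = 142.78°  ·
  (1,3): δ = 73.54°  ·
  (1,4): δ = 19.12°  ✓
  (2,3): δ = 110.76°  ·
  (2,4): δ = 56.34°  ·
  (3,4): δ = 125.58°  ·
antipodal pairs: 2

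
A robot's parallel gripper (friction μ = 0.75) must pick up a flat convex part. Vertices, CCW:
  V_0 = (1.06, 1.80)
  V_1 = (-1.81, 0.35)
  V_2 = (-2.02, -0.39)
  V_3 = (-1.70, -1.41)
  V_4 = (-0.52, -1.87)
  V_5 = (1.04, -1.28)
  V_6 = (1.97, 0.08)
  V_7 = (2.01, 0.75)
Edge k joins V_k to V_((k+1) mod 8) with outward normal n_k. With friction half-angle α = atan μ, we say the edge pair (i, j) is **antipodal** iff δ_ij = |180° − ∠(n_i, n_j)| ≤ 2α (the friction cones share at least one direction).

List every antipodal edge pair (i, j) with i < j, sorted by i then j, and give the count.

count = 14; pairs: (0,3), (0,4), (0,5), (0,6), (1,4), (1,5), (1,6), (1,7), (2,5), (2,6), (2,7), (3,6), (3,7), (4,7)

α = atan 0.75 = 36.87°;  2α = 73.74°
n_0 = (-0.4509, +0.8926)
n_1 = (-0.9620, +0.2730)
n_2 = (-0.9541, -0.2993)
n_3 = (-0.3632, -0.9317)
n_4 = (+0.3538, -0.9353)
n_5 = (+0.8255, -0.5645)
n_6 = (+0.9982, -0.0596)
n_7 = (+0.7415, +0.6709)
  (0,1): δ = 132.65°  ·
  (0,2): δ = 99.39°  ·
  (0,3): δ = 48.10°  ✓
  (0,4): δ = 6.09°  ✓
  (0,5): δ = 28.83°  ✓
  (0,6): δ = 59.78°  ✓
  (0,7): δ = 105.33°  ·
  (1,2): δ = 146.74°  ·
  (1,3): δ = 95.45°  ·
  (1,4): δ = 53.44°  ✓
  (1,5): δ = 18.52°  ✓
  (1,6): δ = 12.43°  ✓
  (1,7): δ = 57.98°  ✓
  (2,3): δ = 128.72°  ·
  (2,4): δ = 86.70°  ·
  (2,5): δ = 51.78°  ✓
  (2,6): δ = 20.83°  ✓
  (2,7): δ = 24.72°  ✓
  (3,4): δ = 137.99°  ·
  (3,5): δ = 103.07°  ·
  (3,6): δ = 72.12°  ✓
  (3,7): δ = 26.57°  ✓
  (4,5): δ = 145.08°  ·
  (4,6): δ = 114.13°  ·
  (4,7): δ = 68.58°  ✓
  (5,6): δ = 149.05°  ·
  (5,7): δ = 103.50°  ·
  (6,7): δ = 134.45°  ·
antipodal pairs: 14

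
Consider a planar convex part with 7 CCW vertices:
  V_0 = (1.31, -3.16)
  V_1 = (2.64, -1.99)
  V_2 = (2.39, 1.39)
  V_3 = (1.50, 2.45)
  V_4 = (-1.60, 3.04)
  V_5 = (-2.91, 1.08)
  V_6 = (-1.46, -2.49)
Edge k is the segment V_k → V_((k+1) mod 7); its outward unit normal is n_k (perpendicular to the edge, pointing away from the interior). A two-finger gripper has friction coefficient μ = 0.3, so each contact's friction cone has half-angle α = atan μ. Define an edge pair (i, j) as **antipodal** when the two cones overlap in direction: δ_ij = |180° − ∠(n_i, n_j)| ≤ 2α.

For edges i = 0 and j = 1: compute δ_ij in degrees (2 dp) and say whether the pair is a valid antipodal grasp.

δ = 127.11°, invalid

α = atan 0.3 = 16.70°;  2α = 33.40°
edge 0: e_0 = (+1.33, +1.17);  n_0 = (+0.6605, -0.7508)
edge 1: e_1 = (-0.25, +3.38);  n_1 = (+0.9973, +0.0738)
∠(n_0, n_1) = 52.89°
δ = |180° − 52.89°| = 127.11°
127.11° > 2α = 33.40°  →  invalid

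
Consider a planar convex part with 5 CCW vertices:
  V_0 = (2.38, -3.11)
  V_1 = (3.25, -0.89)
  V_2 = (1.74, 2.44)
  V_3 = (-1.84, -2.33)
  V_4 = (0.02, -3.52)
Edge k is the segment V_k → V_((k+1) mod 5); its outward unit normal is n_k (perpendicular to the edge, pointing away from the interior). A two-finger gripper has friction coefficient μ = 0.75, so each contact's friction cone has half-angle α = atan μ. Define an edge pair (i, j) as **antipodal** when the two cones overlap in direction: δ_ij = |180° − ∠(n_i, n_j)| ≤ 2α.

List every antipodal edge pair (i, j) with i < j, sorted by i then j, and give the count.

α = atan 0.75 = 36.87°;  2α = 73.74°
n_0 = (+0.9311, -0.3649)
n_1 = (+0.9107, +0.4130)
n_2 = (-0.7998, +0.6003)
n_3 = (-0.5389, -0.8424)
n_4 = (+0.1712, -0.9852)
  (0,1): δ = 134.21°  ·
  (0,2): δ = 15.49°  ✓
  (0,3): δ = 78.79°  ·
  (0,4): δ = 121.26°  ·
  (1,2): δ = 61.28°  ✓
  (1,3): δ = 33.00°  ✓
  (1,4): δ = 75.46°  ·
  (2,3): δ = 85.72°  ·
  (2,4): δ = 43.26°  ✓
  (3,4): δ = 137.53°  ·
antipodal pairs: 4

count = 4; pairs: (0,2), (1,2), (1,3), (2,4)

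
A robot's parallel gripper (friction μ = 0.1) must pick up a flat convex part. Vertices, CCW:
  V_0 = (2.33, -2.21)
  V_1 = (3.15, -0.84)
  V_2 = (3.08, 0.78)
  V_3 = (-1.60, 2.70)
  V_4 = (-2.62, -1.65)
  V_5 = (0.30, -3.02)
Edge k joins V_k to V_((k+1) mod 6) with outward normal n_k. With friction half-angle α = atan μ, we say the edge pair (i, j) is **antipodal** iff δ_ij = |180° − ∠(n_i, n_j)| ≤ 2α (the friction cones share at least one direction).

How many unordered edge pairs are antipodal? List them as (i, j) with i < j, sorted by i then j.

α = atan 0.1 = 5.71°;  2α = 11.42°
n_0 = (+0.8580, -0.5136)
n_1 = (+0.9991, +0.0432)
n_2 = (+0.3796, +0.9252)
n_3 = (-0.9736, +0.2283)
n_4 = (-0.4248, -0.9053)
n_5 = (+0.3706, -0.9288)
  (0,1): δ = 146.62°  ·
  (0,2): δ = 81.40°  ·
  (0,3): δ = 17.71°  ·
  (0,4): δ = 95.77°  ·
  (0,5): δ = 142.65°  ·
  (1,2): δ = 114.78°  ·
  (1,3): δ = 15.67°  ·
  (1,4): δ = 62.39°  ·
  (1,5): δ = 109.28°  ·
  (2,3): δ = 80.89°  ·
  (2,4): δ = 2.83°  ✓
  (2,5): δ = 44.06°  ·
  (3,4): δ = 101.94°  ·
  (3,5): δ = 55.05°  ·
  (4,5): δ = 133.11°  ·
antipodal pairs: 1

count = 1; pairs: (2,4)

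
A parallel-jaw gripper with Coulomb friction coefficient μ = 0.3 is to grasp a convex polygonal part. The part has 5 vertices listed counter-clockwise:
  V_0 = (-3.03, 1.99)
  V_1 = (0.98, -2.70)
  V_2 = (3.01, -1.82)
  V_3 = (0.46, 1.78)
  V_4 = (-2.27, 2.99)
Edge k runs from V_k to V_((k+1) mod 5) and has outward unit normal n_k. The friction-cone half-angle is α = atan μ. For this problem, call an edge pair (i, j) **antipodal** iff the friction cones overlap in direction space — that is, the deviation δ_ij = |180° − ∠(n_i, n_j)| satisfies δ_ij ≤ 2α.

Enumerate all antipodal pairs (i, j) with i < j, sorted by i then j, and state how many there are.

count = 3; pairs: (0,2), (0,3), (1,4)

α = atan 0.3 = 16.70°;  2α = 33.40°
n_0 = (-0.7601, -0.6499)
n_1 = (+0.3977, -0.9175)
n_2 = (+0.8160, +0.5780)
n_3 = (+0.4052, +0.9142)
n_4 = (-0.7962, +0.6051)
  (0,1): δ = 107.09°  ·
  (0,2): δ = 5.22°  ✓
  (0,3): δ = 25.57°  ✓
  (0,4): δ = 102.23°  ·
  (1,2): δ = 78.13°  ·
  (1,3): δ = 47.34°  ·
  (1,4): δ = 29.33°  ✓
  (2,3): δ = 149.22°  ·
  (2,4): δ = 72.55°  ·
  (3,4): δ = 103.33°  ·
antipodal pairs: 3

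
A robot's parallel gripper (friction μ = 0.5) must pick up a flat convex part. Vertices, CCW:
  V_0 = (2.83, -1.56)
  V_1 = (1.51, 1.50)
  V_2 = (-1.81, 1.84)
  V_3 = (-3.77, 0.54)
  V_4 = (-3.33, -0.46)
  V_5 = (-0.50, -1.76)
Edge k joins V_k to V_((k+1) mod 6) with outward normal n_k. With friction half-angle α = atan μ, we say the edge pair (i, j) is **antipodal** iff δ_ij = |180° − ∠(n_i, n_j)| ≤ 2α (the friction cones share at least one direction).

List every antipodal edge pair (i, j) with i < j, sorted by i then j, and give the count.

α = atan 0.5 = 26.57°;  2α = 53.13°
n_0 = (+0.9182, +0.3961)
n_1 = (+0.1019, +0.9948)
n_2 = (-0.5527, +0.8334)
n_3 = (-0.9153, -0.4027)
n_4 = (-0.4174, -0.9087)
n_5 = (+0.0600, -0.9982)
  (0,1): δ = 119.18°  ·
  (0,2): δ = 79.78°  ·
  (0,3): δ = 0.42°  ✓
  (0,4): δ = 41.99°  ✓
  (0,5): δ = 70.10°  ·
  (1,2): δ = 140.60°  ·
  (1,3): δ = 60.40°  ·
  (1,4): δ = 18.83°  ✓
  (1,5): δ = 9.28°  ✓
  (2,3): δ = 99.81°  ·
  (2,4): δ = 58.23°  ·
  (2,5): δ = 30.12°  ✓
  (3,4): δ = 138.42°  ·
  (3,5): δ = 110.31°  ·
  (4,5): δ = 151.89°  ·
antipodal pairs: 5

count = 5; pairs: (0,3), (0,4), (1,4), (1,5), (2,5)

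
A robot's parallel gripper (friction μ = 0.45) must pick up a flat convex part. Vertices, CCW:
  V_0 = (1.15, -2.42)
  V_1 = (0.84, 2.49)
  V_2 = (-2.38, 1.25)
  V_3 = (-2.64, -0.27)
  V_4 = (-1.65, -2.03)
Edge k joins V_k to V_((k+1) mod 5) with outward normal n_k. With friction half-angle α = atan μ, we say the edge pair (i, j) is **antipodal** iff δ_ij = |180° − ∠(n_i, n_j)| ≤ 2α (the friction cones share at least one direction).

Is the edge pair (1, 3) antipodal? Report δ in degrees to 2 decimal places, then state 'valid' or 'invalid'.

δ = 81.70°, invalid

α = atan 0.45 = 24.23°;  2α = 48.46°
edge 1: e_1 = (-3.22, -1.24);  n_1 = (-0.3594, +0.9332)
edge 3: e_3 = (+0.99, -1.76);  n_3 = (-0.8716, -0.4903)
∠(n_1, n_3) = 98.30°
δ = |180° − 98.30°| = 81.70°
81.70° > 2α = 48.46°  →  invalid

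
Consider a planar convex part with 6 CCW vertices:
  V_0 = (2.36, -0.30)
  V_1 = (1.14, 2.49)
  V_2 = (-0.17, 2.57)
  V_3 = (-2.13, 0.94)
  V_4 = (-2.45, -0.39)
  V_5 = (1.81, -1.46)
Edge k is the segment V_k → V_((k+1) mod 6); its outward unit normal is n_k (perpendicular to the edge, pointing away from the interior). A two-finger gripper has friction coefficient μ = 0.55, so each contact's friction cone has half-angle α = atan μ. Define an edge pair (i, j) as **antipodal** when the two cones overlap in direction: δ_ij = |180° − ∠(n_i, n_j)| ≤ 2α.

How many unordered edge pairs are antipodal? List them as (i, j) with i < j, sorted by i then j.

count = 6; pairs: (0,3), (0,4), (1,4), (2,4), (2,5), (3,5)

α = atan 0.55 = 28.81°;  2α = 57.62°
n_0 = (+0.9162, +0.4006)
n_1 = (+0.0610, +0.9981)
n_2 = (-0.6394, +0.7689)
n_3 = (-0.9723, +0.2339)
n_4 = (-0.2436, -0.9699)
n_5 = (+0.9036, -0.4284)
  (0,1): δ = 117.11°  ·
  (0,2): δ = 73.87°  ·
  (0,3): δ = 37.15°  ✓
  (0,4): δ = 52.28°  ✓
  (0,5): δ = 131.01°  ·
  (1,2): δ = 136.76°  ·
  (1,3): δ = 100.03°  ·
  (1,4): δ = 10.60°  ✓
  (1,5): δ = 68.13°  ·
  (2,3): δ = 143.28°  ·
  (2,4): δ = 53.85°  ✓
  (2,5): δ = 24.88°  ✓
  (3,4): δ = 90.57°  ·
  (3,5): δ = 11.84°  ✓
  (4,5): δ = 101.27°  ·
antipodal pairs: 6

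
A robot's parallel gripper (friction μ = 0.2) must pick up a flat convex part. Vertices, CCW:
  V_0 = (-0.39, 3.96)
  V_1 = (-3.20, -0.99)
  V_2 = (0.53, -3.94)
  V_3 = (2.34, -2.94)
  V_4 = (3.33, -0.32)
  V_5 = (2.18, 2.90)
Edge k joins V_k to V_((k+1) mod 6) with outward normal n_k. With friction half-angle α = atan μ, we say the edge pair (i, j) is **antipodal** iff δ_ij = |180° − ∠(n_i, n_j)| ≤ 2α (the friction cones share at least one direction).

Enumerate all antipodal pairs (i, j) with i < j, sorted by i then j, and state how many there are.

α = atan 0.2 = 11.31°;  2α = 22.62°
n_0 = (-0.8696, +0.4937)
n_1 = (-0.6203, -0.7843)
n_2 = (+0.4836, -0.8753)
n_3 = (+0.9354, -0.3535)
n_4 = (+0.9417, +0.3363)
n_5 = (+0.3813, +0.9245)
  (0,1): δ = 98.76°  ·
  (0,2): δ = 31.50°  ·
  (0,3): δ = 8.88°  ✓
  (0,4): δ = 49.24°  ·
  (0,5): δ = 97.17°  ·
  (1,2): δ = 112.74°  ·
  (1,3): δ = 72.36°  ·
  (1,4): δ = 32.01°  ·
  (1,5): δ = 15.93°  ✓
  (2,3): δ = 139.62°  ·
  (2,4): δ = 99.27°  ·
  (2,5): δ = 51.33°  ·
  (3,4): δ = 139.65°  ·
  (3,5): δ = 91.71°  ·
  (4,5): δ = 132.07°  ·
antipodal pairs: 2

count = 2; pairs: (0,3), (1,5)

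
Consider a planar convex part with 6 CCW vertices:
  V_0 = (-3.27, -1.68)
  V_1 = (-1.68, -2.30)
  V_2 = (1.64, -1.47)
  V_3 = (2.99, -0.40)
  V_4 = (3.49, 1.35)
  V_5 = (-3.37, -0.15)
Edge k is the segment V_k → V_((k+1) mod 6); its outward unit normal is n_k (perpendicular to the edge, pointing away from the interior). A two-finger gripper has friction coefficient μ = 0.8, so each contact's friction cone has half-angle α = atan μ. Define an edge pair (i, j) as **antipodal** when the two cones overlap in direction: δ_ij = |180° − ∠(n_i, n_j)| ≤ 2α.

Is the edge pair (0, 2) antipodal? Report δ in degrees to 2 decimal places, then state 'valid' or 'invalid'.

δ = 120.30°, invalid

α = atan 0.8 = 38.66°;  2α = 77.32°
edge 0: e_0 = (+1.59, -0.62);  n_0 = (-0.3633, -0.9317)
edge 2: e_2 = (+1.35, +1.07);  n_2 = (+0.6211, -0.7837)
∠(n_0, n_2) = 59.70°
δ = |180° − 59.70°| = 120.30°
120.30° > 2α = 77.32°  →  invalid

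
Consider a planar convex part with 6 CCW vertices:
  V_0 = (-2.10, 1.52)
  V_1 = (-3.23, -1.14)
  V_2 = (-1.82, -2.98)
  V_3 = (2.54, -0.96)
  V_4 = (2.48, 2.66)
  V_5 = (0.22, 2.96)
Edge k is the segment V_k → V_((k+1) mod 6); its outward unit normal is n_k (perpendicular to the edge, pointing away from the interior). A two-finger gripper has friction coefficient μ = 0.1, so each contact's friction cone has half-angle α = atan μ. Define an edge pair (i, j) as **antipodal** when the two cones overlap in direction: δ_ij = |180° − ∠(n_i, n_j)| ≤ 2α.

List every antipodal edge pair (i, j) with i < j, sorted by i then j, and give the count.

α = atan 0.1 = 5.71°;  2α = 11.42°
n_0 = (-0.9204, +0.3910)
n_1 = (-0.7937, -0.6083)
n_2 = (+0.4204, -0.9073)
n_3 = (+0.9999, +0.0166)
n_4 = (+0.1316, +0.9913)
n_5 = (-0.5274, +0.8496)
  (0,1): δ = 119.52°  ·
  (0,2): δ = 42.13°  ·
  (0,3): δ = 23.97°  ·
  (0,4): δ = 105.45°  ·
  (0,5): δ = 144.84°  ·
  (1,2): δ = 102.60°  ·
  (1,3): δ = 36.51°  ·
  (1,4): δ = 44.98°  ·
  (1,5): δ = 84.36°  ·
  (2,3): δ = 113.91°  ·
  (2,4): δ = 32.42°  ·
  (2,5): δ = 6.97°  ✓
  (3,4): δ = 98.51°  ·
  (3,5): δ = 59.12°  ·
  (4,5): δ = 140.61°  ·
antipodal pairs: 1

count = 1; pairs: (2,5)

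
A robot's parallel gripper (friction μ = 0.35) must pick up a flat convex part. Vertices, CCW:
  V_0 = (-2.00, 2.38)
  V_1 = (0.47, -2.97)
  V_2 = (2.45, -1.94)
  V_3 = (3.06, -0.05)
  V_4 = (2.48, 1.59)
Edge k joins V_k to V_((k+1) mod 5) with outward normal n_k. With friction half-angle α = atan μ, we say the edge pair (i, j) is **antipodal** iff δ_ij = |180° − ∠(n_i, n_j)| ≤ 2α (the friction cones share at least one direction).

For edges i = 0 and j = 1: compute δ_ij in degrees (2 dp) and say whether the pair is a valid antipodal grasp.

α = atan 0.35 = 19.29°;  2α = 38.58°
edge 0: e_0 = (+2.47, -5.35);  n_0 = (-0.9079, -0.4192)
edge 1: e_1 = (+1.98, +1.03);  n_1 = (+0.4615, -0.8871)
∠(n_0, n_1) = 92.70°
δ = |180° − 92.70°| = 87.30°
87.30° > 2α = 38.58°  →  invalid

δ = 87.30°, invalid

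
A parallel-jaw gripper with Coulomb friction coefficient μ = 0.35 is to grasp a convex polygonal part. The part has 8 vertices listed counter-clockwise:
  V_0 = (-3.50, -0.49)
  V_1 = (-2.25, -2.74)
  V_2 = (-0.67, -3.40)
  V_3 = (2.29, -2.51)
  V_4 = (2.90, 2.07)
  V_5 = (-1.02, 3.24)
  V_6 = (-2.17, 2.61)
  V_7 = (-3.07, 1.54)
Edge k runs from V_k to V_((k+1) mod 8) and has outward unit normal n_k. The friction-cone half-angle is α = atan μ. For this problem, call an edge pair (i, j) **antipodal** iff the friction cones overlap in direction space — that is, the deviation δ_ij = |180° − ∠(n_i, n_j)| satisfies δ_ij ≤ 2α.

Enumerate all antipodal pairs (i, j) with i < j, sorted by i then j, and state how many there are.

count = 7; pairs: (0,3), (1,4), (2,4), (2,5), (2,6), (3,6), (3,7)

α = atan 0.35 = 19.29°;  2α = 38.58°
n_0 = (-0.8742, -0.4856)
n_1 = (-0.3854, -0.9227)
n_2 = (+0.2879, -0.9576)
n_3 = (+0.9912, -0.1320)
n_4 = (+0.2860, +0.9582)
n_5 = (-0.4805, +0.8770)
n_6 = (-0.7653, +0.6437)
n_7 = (-0.9783, +0.2072)
  (0,1): δ = 141.73°  ·
  (0,2): δ = 102.32°  ·
  (0,3): δ = 36.64°  ✓
  (0,4): δ = 44.33°  ·
  (0,5): δ = 89.66°  ·
  (0,6): δ = 110.88°  ·
  (0,7): δ = 138.99°  ·
  (1,2): δ = 140.59°  ·
  (1,3): δ = 74.92°  ·
  (1,4): δ = 6.05°  ✓
  (1,5): δ = 51.39°  ·
  (1,6): δ = 72.60°  ·
  (1,7): δ = 100.71°  ·
  (2,3): δ = 114.32°  ·
  (2,4): δ = 33.35°  ✓
  (2,5): δ = 11.98°  ✓
  (2,6): δ = 33.20°  ✓
  (2,7): δ = 61.31°  ·
  (3,4): δ = 99.03°  ·
  (3,5): δ = 53.70°  ·
  (3,6): δ = 32.48°  ✓
  (3,7): δ = 4.37°  ✓
  (4,5): δ = 134.67°  ·
  (4,6): δ = 113.45°  ·
  (4,7): δ = 85.34°  ·
  (5,6): δ = 158.78°  ·
  (5,7): δ = 130.67°  ·
  (6,7): δ = 151.89°  ·
antipodal pairs: 7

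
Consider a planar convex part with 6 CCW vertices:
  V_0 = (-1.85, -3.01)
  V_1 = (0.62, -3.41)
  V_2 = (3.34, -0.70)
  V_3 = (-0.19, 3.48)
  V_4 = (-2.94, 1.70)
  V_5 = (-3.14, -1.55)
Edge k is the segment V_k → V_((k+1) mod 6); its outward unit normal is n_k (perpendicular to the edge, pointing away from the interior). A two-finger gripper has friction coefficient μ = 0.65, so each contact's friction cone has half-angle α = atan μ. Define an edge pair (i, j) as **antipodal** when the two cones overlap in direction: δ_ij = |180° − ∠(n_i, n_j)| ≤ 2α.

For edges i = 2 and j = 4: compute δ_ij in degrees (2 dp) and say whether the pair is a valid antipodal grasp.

α = atan 0.65 = 33.02°;  2α = 66.05°
edge 2: e_2 = (-3.53, +4.18);  n_2 = (+0.7640, +0.6452)
edge 4: e_4 = (-0.20, -3.25);  n_4 = (-0.9981, +0.0614)
∠(n_2, n_4) = 136.30°
δ = |180° − 136.30°| = 43.70°
43.70° ≤ 2α = 66.05°  →  valid

δ = 43.70°, valid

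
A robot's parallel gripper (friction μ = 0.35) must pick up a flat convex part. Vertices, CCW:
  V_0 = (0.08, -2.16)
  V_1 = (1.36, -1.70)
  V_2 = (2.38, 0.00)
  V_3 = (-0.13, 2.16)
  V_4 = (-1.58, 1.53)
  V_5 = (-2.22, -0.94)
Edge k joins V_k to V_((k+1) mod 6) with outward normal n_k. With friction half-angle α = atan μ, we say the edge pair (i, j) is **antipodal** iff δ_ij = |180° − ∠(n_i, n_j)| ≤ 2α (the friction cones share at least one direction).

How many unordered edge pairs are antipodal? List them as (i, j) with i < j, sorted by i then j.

count = 4; pairs: (0,3), (1,3), (1,4), (2,5)

α = atan 0.35 = 19.29°;  2α = 38.58°
n_0 = (+0.3382, -0.9411)
n_1 = (+0.8575, -0.5145)
n_2 = (+0.6523, +0.7580)
n_3 = (-0.3985, +0.9172)
n_4 = (-0.9680, +0.2508)
n_5 = (-0.4686, -0.8834)
  (0,1): δ = 140.73°  ·
  (0,2): δ = 60.48°  ·
  (0,3): δ = 3.72°  ✓
  (0,4): δ = 55.71°  ·
  (0,5): δ = 132.29°  ·
  (1,2): δ = 99.75°  ·
  (1,3): δ = 35.55°  ✓
  (1,4): δ = 16.44°  ✓
  (1,5): δ = 93.02°  ·
  (2,3): δ = 115.80°  ·
  (2,4): δ = 63.81°  ·
  (2,5): δ = 12.77°  ✓
  (3,4): δ = 128.01°  ·
  (3,5): δ = 51.43°  ·
  (4,5): δ = 103.42°  ·
antipodal pairs: 4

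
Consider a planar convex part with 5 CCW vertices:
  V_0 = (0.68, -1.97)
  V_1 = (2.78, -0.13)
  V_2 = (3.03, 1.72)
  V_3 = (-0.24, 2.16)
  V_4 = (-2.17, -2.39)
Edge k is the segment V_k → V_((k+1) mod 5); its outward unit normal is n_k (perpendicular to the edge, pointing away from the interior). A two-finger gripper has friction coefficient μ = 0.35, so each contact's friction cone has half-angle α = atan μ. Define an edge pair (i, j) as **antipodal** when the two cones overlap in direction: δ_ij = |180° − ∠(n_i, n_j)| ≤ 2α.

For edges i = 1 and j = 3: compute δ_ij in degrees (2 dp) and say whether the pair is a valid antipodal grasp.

α = atan 0.35 = 19.29°;  2α = 38.58°
edge 1: e_1 = (+0.25, +1.85);  n_1 = (+0.9910, -0.1339)
edge 3: e_3 = (-1.93, -4.55);  n_3 = (-0.9206, +0.3905)
∠(n_1, n_3) = 164.71°
δ = |180° − 164.71°| = 15.29°
15.29° ≤ 2α = 38.58°  →  valid

δ = 15.29°, valid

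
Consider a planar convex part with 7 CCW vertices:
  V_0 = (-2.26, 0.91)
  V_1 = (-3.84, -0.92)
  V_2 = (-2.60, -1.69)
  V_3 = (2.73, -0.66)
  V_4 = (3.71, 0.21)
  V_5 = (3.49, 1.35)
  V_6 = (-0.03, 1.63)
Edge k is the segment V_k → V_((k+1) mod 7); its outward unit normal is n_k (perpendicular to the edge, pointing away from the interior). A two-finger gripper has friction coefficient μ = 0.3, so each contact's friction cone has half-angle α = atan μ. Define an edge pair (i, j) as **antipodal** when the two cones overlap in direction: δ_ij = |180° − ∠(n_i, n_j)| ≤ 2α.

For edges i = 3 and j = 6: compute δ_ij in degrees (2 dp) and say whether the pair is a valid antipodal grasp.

δ = 23.70°, valid

α = atan 0.3 = 16.70°;  2α = 33.40°
edge 3: e_3 = (+0.98, +0.87);  n_3 = (+0.6639, -0.7478)
edge 6: e_6 = (-2.23, -0.72);  n_6 = (-0.3073, +0.9516)
∠(n_3, n_6) = 156.30°
δ = |180° − 156.30°| = 23.70°
23.70° ≤ 2α = 33.40°  →  valid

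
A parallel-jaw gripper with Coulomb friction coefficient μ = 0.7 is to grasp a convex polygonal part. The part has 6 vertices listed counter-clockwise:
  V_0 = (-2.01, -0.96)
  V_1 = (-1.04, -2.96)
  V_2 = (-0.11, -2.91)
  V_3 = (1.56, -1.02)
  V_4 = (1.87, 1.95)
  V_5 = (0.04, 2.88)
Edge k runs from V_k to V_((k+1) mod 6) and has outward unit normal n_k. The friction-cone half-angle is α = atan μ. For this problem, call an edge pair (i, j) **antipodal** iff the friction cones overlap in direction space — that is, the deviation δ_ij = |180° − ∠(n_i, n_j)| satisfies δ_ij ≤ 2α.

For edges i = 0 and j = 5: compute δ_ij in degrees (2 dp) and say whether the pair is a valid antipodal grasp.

α = atan 0.7 = 34.99°;  2α = 69.98°
edge 0: e_0 = (+0.97, -2.00);  n_0 = (-0.8998, -0.4364)
edge 5: e_5 = (-2.05, -3.84);  n_5 = (-0.8822, +0.4709)
∠(n_0, n_5) = 53.97°
δ = |180° − 53.97°| = 126.03°
126.03° > 2α = 69.98°  →  invalid

δ = 126.03°, invalid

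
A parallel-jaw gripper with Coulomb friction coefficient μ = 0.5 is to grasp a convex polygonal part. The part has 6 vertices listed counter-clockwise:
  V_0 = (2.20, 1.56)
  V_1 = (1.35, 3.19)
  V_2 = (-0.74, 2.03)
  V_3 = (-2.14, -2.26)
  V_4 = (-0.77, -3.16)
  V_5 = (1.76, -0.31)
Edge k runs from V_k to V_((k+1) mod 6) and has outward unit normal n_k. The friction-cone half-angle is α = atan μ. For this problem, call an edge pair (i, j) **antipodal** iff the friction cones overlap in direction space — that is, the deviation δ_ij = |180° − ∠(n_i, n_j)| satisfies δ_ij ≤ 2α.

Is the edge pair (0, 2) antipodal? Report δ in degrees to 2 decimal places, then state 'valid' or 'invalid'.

α = atan 0.5 = 26.57°;  2α = 53.13°
edge 0: e_0 = (-0.85, +1.63);  n_0 = (+0.8867, +0.4624)
edge 2: e_2 = (-1.40, -4.29);  n_2 = (-0.9507, +0.3102)
∠(n_0, n_2) = 134.39°
δ = |180° − 134.39°| = 45.61°
45.61° ≤ 2α = 53.13°  →  valid

δ = 45.61°, valid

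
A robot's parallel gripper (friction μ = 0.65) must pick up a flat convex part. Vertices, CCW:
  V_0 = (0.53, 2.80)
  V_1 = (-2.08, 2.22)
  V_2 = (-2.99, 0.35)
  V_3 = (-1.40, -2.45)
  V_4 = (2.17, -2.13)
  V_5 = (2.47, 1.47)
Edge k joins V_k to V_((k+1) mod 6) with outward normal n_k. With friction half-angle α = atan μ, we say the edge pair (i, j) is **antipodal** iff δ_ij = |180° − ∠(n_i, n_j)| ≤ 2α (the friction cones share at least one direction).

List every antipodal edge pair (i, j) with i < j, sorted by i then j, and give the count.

α = atan 0.65 = 33.02°;  2α = 66.05°
n_0 = (-0.2169, +0.9762)
n_1 = (-0.8992, +0.4376)
n_2 = (-0.8696, -0.4938)
n_3 = (+0.0893, -0.9960)
n_4 = (+0.9965, -0.0830)
n_5 = (+0.5654, +0.8248)
  (0,1): δ = 128.48°  ·
  (0,2): δ = 72.94°  ·
  (0,3): δ = 7.41°  ✓
  (0,4): δ = 72.71°  ·
  (0,5): δ = 133.04°  ·
  (1,2): δ = 124.46°  ·
  (1,3): δ = 58.93°  ✓
  (1,4): δ = 21.19°  ✓
  (1,5): δ = 81.52°  ·
  (2,3): δ = 114.47°  ·
  (2,4): δ = 34.35°  ✓
  (2,5): δ = 25.98°  ✓
  (3,4): δ = 99.89°  ·
  (3,5): δ = 39.56°  ✓
  (4,5): δ = 119.67°  ·
antipodal pairs: 6

count = 6; pairs: (0,3), (1,3), (1,4), (2,4), (2,5), (3,5)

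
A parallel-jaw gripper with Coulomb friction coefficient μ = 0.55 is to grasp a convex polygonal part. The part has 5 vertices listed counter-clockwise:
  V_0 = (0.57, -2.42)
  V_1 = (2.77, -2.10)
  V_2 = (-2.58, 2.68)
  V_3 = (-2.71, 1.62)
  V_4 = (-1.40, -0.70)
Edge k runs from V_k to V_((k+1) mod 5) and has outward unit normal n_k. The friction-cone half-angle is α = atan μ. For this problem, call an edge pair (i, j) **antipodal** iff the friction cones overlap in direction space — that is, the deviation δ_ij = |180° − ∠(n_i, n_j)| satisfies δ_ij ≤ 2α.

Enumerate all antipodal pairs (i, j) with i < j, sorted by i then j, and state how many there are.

α = atan 0.55 = 28.81°;  2α = 57.62°
n_0 = (+0.1439, -0.9896)
n_1 = (+0.6663, +0.7457)
n_2 = (-0.9926, +0.1217)
n_3 = (-0.8708, -0.4917)
n_4 = (-0.6577, -0.7533)
  (0,1): δ = 50.06°  ✓
  (0,2): δ = 74.73°  ·
  (0,3): δ = 111.18°  ·
  (0,4): δ = 130.60°  ·
  (1,2): δ = 55.21°  ✓
  (1,3): δ = 18.77°  ✓
  (1,4): δ = 0.66°  ✓
  (2,3): δ = 143.56°  ·
  (2,4): δ = 124.13°  ·
  (3,4): δ = 160.58°  ·
antipodal pairs: 4

count = 4; pairs: (0,1), (1,2), (1,3), (1,4)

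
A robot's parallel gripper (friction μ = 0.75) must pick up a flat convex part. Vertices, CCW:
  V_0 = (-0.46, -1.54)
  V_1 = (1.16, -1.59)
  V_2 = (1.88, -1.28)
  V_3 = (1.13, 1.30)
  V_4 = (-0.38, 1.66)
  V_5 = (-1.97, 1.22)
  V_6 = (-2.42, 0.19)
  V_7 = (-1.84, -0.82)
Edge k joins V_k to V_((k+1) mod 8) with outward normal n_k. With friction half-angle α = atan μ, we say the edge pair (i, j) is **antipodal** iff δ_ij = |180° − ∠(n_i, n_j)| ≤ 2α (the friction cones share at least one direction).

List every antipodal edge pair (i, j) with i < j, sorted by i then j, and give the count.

α = atan 0.75 = 36.87°;  2α = 73.74°
n_0 = (-0.0308, -0.9995)
n_1 = (+0.3955, -0.9185)
n_2 = (+0.9602, +0.2791)
n_3 = (+0.2319, +0.9727)
n_4 = (-0.2667, +0.9638)
n_5 = (-0.9164, +0.4004)
n_6 = (-0.8672, -0.4980)
n_7 = (-0.4626, -0.8866)
  (0,1): δ = 154.94°  ·
  (0,2): δ = 72.02°  ✓
  (0,3): δ = 11.64°  ✓
  (0,4): δ = 17.24°  ✓
  (0,5): δ = 68.17°  ✓
  (0,6): δ = 121.63°  ·
  (0,7): δ = 154.22°  ·
  (1,2): δ = 97.09°  ·
  (1,3): δ = 36.70°  ✓
  (1,4): δ = 7.83°  ✓
  (1,5): δ = 43.11°  ✓
  (1,6): δ = 96.57°  ·
  (1,7): δ = 129.15°  ·
  (2,3): δ = 119.62°  ·
  (2,4): δ = 90.74°  ·
  (2,5): δ = 39.81°  ✓
  (2,6): δ = 13.66°  ✓
  (2,7): δ = 46.24°  ✓
  (3,4): δ = 151.12°  ·
  (3,5): δ = 100.19°  ·
  (3,6): δ = 46.72°  ✓
  (3,7): δ = 14.14°  ✓
  (4,5): δ = 129.07°  ·
  (4,6): δ = 75.60°  ·
  (4,7): δ = 43.02°  ✓
  (5,6): δ = 126.53°  ·
  (5,7): δ = 93.95°  ·
  (6,7): δ = 147.42°  ·
antipodal pairs: 13

count = 13; pairs: (0,2), (0,3), (0,4), (0,5), (1,3), (1,4), (1,5), (2,5), (2,6), (2,7), (3,6), (3,7), (4,7)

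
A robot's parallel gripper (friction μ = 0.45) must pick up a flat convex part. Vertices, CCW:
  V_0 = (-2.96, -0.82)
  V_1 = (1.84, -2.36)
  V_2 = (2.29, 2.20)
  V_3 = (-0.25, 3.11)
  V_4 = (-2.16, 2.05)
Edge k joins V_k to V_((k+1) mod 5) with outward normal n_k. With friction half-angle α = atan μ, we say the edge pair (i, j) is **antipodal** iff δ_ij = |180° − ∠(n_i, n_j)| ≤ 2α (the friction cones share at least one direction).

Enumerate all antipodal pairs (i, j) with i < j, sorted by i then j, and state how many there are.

α = atan 0.45 = 24.23°;  2α = 48.46°
n_0 = (-0.3055, -0.9522)
n_1 = (+0.9952, -0.0982)
n_2 = (+0.3373, +0.9414)
n_3 = (-0.4853, +0.8744)
n_4 = (-0.9633, +0.2685)
  (0,1): δ = 77.85°  ·
  (0,2): δ = 1.92°  ✓
  (0,3): δ = 46.82°  ✓
  (0,4): δ = 92.21°  ·
  (1,2): δ = 104.08°  ·
  (1,3): δ = 55.33°  ·
  (1,4): δ = 9.94°  ✓
  (2,3): δ = 131.26°  ·
  (2,4): δ = 85.86°  ·
  (3,4): δ = 134.60°  ·
antipodal pairs: 3

count = 3; pairs: (0,2), (0,3), (1,4)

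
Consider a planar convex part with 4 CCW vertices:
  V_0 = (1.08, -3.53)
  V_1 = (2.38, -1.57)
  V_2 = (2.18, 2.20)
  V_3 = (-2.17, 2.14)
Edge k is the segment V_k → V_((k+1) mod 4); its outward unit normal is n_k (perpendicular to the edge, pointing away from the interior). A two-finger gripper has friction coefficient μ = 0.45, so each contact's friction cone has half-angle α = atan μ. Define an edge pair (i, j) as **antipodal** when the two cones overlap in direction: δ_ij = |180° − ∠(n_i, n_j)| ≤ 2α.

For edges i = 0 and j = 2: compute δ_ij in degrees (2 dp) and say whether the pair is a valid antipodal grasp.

α = atan 0.45 = 24.23°;  2α = 48.46°
edge 0: e_0 = (+1.30, +1.96);  n_0 = (+0.8334, -0.5527)
edge 2: e_2 = (-4.35, -0.06);  n_2 = (-0.0138, +0.9999)
∠(n_0, n_2) = 124.35°
δ = |180° − 124.35°| = 55.65°
55.65° > 2α = 48.46°  →  invalid

δ = 55.65°, invalid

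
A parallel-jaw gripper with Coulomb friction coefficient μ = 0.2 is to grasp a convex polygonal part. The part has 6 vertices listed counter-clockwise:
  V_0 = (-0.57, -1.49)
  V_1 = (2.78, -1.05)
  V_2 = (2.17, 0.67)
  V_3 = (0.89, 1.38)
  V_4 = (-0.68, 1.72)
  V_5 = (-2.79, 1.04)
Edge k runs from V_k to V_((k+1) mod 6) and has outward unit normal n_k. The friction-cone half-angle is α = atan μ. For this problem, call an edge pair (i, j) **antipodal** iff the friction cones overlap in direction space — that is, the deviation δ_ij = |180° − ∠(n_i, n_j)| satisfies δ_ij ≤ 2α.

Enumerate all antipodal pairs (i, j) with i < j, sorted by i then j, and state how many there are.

count = 4; pairs: (0,3), (0,4), (1,5), (2,5)

α = atan 0.2 = 11.31°;  2α = 22.62°
n_0 = (+0.1302, -0.9915)
n_1 = (+0.9425, +0.3343)
n_2 = (+0.4851, +0.8745)
n_3 = (+0.2117, +0.9773)
n_4 = (-0.3067, +0.9518)
n_5 = (-0.7517, -0.6596)
  (0,1): δ = 77.96°  ·
  (0,2): δ = 36.50°  ·
  (0,3): δ = 19.70°  ✓
  (0,4): δ = 10.38°  ✓
  (0,5): δ = 123.78°  ·
  (1,2): δ = 138.54°  ·
  (1,3): δ = 121.75°  ·
  (1,4): δ = 91.66°  ·
  (1,5): δ = 21.74°  ✓
  (2,3): δ = 163.20°  ·
  (2,4): δ = 133.12°  ·
  (2,5): δ = 19.72°  ✓
  (3,4): δ = 149.92°  ·
  (3,5): δ = 36.51°  ·
  (4,5): δ = 66.60°  ·
antipodal pairs: 4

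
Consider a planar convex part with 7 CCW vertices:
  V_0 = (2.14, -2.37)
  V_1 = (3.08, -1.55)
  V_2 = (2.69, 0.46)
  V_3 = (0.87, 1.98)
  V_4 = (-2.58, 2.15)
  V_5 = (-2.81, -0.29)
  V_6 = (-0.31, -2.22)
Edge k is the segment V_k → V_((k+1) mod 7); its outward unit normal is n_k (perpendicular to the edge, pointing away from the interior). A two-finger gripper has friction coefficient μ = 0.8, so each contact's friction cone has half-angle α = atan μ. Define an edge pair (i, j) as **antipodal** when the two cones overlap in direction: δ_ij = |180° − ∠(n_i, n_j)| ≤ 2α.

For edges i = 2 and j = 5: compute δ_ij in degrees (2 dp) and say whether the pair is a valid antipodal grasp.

α = atan 0.8 = 38.66°;  2α = 77.32°
edge 2: e_2 = (-1.82, +1.52);  n_2 = (+0.6410, +0.7675)
edge 5: e_5 = (+2.50, -1.93);  n_5 = (-0.6111, -0.7916)
∠(n_2, n_5) = 177.80°
δ = |180° − 177.80°| = 2.20°
2.20° ≤ 2α = 77.32°  →  valid

δ = 2.20°, valid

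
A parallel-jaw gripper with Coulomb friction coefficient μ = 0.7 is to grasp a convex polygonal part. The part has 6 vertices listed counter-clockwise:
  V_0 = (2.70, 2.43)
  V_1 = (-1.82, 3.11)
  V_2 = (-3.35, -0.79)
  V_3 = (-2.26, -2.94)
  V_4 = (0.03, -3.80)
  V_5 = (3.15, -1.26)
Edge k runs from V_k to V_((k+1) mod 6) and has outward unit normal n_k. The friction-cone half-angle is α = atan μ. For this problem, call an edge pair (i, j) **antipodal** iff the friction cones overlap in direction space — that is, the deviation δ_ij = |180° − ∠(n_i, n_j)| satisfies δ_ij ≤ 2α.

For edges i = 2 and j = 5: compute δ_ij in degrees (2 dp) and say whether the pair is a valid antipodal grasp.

α = atan 0.7 = 34.99°;  2α = 69.98°
edge 2: e_2 = (+1.09, -2.15);  n_2 = (-0.8919, -0.4522)
edge 5: e_5 = (-0.45, +3.69);  n_5 = (+0.9926, +0.1211)
∠(n_2, n_5) = 160.07°
δ = |180° − 160.07°| = 19.93°
19.93° ≤ 2α = 69.98°  →  valid

δ = 19.93°, valid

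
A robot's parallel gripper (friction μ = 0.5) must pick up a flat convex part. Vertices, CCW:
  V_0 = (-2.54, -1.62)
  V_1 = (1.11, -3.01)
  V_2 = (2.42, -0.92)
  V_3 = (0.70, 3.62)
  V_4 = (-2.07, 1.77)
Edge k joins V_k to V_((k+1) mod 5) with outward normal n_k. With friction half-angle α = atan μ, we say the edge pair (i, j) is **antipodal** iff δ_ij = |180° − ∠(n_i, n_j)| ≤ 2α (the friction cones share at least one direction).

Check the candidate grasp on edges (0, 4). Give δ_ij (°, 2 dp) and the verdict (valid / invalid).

α = atan 0.5 = 26.57°;  2α = 53.13°
edge 0: e_0 = (+3.65, -1.39);  n_0 = (-0.3559, -0.9345)
edge 4: e_4 = (-0.47, -3.39);  n_4 = (-0.9905, +0.1373)
∠(n_0, n_4) = 77.05°
δ = |180° − 77.05°| = 102.95°
102.95° > 2α = 53.13°  →  invalid

δ = 102.95°, invalid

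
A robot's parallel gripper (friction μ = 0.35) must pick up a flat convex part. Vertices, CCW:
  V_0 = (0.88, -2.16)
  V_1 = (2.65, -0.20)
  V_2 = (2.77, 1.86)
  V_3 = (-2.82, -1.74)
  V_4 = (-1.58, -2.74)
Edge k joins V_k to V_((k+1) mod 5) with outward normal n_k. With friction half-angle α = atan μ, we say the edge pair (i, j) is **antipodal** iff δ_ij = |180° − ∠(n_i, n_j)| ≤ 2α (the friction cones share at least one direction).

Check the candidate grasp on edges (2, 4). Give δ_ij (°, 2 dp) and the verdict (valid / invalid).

δ = 19.52°, valid

α = atan 0.35 = 19.29°;  2α = 38.58°
edge 2: e_2 = (-5.59, -3.60);  n_2 = (-0.5414, +0.8407)
edge 4: e_4 = (+2.46, +0.58);  n_4 = (+0.2295, -0.9733)
∠(n_2, n_4) = 160.48°
δ = |180° − 160.48°| = 19.52°
19.52° ≤ 2α = 38.58°  →  valid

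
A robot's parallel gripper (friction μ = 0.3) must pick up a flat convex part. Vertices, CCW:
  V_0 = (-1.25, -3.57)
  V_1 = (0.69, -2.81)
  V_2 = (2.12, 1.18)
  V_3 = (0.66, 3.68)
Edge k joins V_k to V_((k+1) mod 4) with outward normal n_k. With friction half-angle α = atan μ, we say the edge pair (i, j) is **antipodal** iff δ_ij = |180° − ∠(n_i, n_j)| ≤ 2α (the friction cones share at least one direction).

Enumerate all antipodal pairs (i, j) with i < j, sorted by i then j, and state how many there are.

α = atan 0.3 = 16.70°;  2α = 33.40°
n_0 = (+0.3648, -0.9311)
n_1 = (+0.9414, -0.3374)
n_2 = (+0.8635, +0.5043)
n_3 = (-0.9670, +0.2548)
  (0,1): δ = 131.11°  ·
  (0,2): δ = 81.11°  ·
  (0,3): δ = 53.85°  ·
  (1,2): δ = 130.00°  ·
  (1,3): δ = 4.96°  ✓
  (2,3): δ = 45.04°  ·
antipodal pairs: 1

count = 1; pairs: (1,3)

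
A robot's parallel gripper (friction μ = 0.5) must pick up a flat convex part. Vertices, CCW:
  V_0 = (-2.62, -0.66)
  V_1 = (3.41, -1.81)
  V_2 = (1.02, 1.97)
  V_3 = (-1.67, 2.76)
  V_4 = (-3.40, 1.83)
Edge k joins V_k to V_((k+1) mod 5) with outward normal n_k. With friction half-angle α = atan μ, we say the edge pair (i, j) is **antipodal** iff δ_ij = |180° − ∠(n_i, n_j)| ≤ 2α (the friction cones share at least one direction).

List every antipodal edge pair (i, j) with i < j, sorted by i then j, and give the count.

count = 4; pairs: (0,1), (0,2), (0,3), (1,4)

α = atan 0.5 = 26.57°;  2α = 53.13°
n_0 = (-0.1873, -0.9823)
n_1 = (+0.8452, +0.5344)
n_2 = (+0.2818, +0.9595)
n_3 = (-0.4735, +0.8808)
n_4 = (-0.9543, -0.2989)
  (0,1): δ = 46.90°  ✓
  (0,2): δ = 5.57°  ✓
  (0,3): δ = 39.06°  ✓
  (0,4): δ = 118.19°  ·
  (1,2): δ = 138.67°  ·
  (1,3): δ = 94.04°  ·
  (1,4): δ = 14.91°  ✓
  (2,3): δ = 135.37°  ·
  (2,4): δ = 56.24°  ·
  (3,4): δ = 100.87°  ·
antipodal pairs: 4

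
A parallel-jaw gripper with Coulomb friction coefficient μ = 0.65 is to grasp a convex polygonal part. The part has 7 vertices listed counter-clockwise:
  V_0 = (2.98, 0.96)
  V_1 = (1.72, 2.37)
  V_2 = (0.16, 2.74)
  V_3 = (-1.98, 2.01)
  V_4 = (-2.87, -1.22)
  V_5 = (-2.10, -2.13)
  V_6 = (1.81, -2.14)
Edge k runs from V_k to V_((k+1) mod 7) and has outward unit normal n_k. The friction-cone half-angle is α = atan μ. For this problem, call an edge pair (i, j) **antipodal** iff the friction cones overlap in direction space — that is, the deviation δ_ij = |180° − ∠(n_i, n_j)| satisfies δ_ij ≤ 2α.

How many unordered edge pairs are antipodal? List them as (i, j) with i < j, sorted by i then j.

count = 9; pairs: (0,3), (0,4), (0,5), (1,4), (1,5), (2,5), (2,6), (3,6), (4,6)

α = atan 0.65 = 33.02°;  2α = 66.05°
n_0 = (+0.7457, +0.6663)
n_1 = (+0.2308, +0.9730)
n_2 = (-0.3229, +0.9464)
n_3 = (-0.9641, +0.2656)
n_4 = (-0.7634, -0.6459)
n_5 = (-0.0026, -1.0000)
n_6 = (+0.9356, -0.3531)
  (0,1): δ = 145.13°  ·
  (0,2): δ = 112.95°  ·
  (0,3): δ = 57.19°  ✓
  (0,4): δ = 1.55°  ✓
  (0,5): δ = 48.07°  ✓
  (0,6): δ = 117.54°  ·
  (1,2): δ = 147.82°  ·
  (1,3): δ = 92.06°  ·
  (1,4): δ = 36.42°  ✓
  (1,5): δ = 13.20°  ✓
  (1,6): δ = 82.67°  ·
  (2,3): δ = 124.24°  ·
  (2,4): δ = 68.60°  ·
  (2,5): δ = 18.98°  ✓
  (2,6): δ = 50.49°  ✓
  (3,4): δ = 124.36°  ·
  (3,5): δ = 74.74°  ·
  (3,6): δ = 5.27°  ✓
  (4,5): δ = 130.38°  ·
  (4,6): δ = 60.91°  ✓
  (5,6): δ = 110.53°  ·
antipodal pairs: 9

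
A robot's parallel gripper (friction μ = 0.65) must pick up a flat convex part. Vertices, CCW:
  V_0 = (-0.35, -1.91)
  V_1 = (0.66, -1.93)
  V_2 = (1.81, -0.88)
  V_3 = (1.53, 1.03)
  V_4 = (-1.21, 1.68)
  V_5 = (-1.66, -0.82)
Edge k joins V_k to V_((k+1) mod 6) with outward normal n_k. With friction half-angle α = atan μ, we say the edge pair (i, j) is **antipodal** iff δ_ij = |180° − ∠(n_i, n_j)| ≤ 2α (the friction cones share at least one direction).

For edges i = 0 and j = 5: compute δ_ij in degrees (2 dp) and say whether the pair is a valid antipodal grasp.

α = atan 0.65 = 33.02°;  2α = 66.05°
edge 0: e_0 = (+1.01, -0.02);  n_0 = (-0.0198, -0.9998)
edge 5: e_5 = (+1.31, -1.09);  n_5 = (-0.6396, -0.7687)
∠(n_0, n_5) = 38.63°
δ = |180° − 38.63°| = 141.37°
141.37° > 2α = 66.05°  →  invalid

δ = 141.37°, invalid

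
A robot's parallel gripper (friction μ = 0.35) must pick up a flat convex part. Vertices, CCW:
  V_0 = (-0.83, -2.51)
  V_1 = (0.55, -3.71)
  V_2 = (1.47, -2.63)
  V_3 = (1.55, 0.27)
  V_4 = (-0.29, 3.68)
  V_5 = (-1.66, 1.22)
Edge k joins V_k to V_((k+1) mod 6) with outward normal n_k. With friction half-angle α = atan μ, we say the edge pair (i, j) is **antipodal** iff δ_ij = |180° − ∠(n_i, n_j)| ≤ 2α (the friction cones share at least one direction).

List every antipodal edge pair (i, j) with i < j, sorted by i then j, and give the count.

α = atan 0.35 = 19.29°;  2α = 38.58°
n_0 = (-0.6562, -0.7546)
n_1 = (+0.7612, -0.6485)
n_2 = (+0.9996, -0.0276)
n_3 = (+0.8801, +0.4749)
n_4 = (-0.8737, +0.4865)
n_5 = (-0.9761, -0.2172)
  (0,1): δ = 89.42°  ·
  (0,2): δ = 50.57°  ·
  (0,3): δ = 20.64°  ✓
  (0,4): δ = 101.90°  ·
  (0,5): δ = 143.55°  ·
  (1,2): δ = 141.15°  ·
  (1,3): δ = 111.22°  ·
  (1,4): δ = 11.31°  ✓
  (1,5): δ = 52.97°  ·
  (2,3): δ = 150.07°  ·
  (2,4): δ = 27.53°  ✓
  (2,5): δ = 14.13°  ✓
  (3,4): δ = 57.46°  ·
  (3,5): δ = 15.81°  ✓
  (4,5): δ = 138.34°  ·
antipodal pairs: 5

count = 5; pairs: (0,3), (1,4), (2,4), (2,5), (3,5)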